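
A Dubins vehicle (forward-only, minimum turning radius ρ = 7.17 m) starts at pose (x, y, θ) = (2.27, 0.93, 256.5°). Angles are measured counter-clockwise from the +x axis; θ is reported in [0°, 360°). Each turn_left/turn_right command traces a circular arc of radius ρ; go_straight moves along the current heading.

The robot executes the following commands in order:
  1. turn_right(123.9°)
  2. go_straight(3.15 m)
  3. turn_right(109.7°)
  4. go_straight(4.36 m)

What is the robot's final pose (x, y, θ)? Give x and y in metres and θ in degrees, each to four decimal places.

(-5.6077, 13.2240, 22.9000°)

set_pose: (x, y, θ) = (2.2700, 0.9300, 256.5000°), ρ = 7.17
turn_right(123.9°): centre at ρ to the right, rotate −123.9° → (-9.9797, -2.2494, 132.6000°)
go_straight(3.15): x += 3.15·cos θ, y += 3.15·sin θ → (-12.1119, 0.0693, 132.6000°)
turn_right(109.7°): centre at ρ to the right, rotate −109.7° → (-9.6241, 11.5274, 22.9000°)
go_straight(4.36): x += 4.36·cos θ, y += 4.36·sin θ → (-5.6077, 13.2240, 22.9000°)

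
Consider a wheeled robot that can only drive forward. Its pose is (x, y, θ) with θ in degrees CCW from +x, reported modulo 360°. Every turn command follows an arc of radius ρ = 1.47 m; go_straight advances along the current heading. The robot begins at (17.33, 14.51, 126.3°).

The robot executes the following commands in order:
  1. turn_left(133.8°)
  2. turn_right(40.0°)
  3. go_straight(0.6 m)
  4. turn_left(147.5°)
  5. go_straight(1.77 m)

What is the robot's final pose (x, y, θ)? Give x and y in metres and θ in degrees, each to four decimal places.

set_pose: (x, y, θ) = (17.3300, 14.5100, 126.3000°), ρ = 1.47
turn_left(133.8°): centre at ρ to the left, rotate +133.8° → (14.6972, 13.8925, 260.1000°)
turn_right(40.0°): centre at ρ to the right, rotate −40.0° → (14.1959, 13.0208, 220.1000°)
go_straight(0.6): x += 0.6·cos θ, y += 0.6·sin θ → (13.7370, 12.6343, 220.1000°)
turn_left(147.5°): centre at ρ to the left, rotate +147.5° → (14.8783, 10.0528, 367.6000° ≡ 7.6000°)
go_straight(1.77): x += 1.77·cos θ, y += 1.77·sin θ → (16.6327, 10.2869, 7.6000°)

(16.6327, 10.2869, 7.6000°)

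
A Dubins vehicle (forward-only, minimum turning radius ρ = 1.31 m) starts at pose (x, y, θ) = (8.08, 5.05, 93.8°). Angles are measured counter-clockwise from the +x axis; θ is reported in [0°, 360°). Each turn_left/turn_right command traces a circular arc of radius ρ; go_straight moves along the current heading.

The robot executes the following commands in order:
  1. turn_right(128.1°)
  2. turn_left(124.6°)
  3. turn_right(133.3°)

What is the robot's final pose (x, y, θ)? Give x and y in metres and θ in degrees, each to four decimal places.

set_pose: (x, y, θ) = (8.0800, 5.0500, 93.8000°), ρ = 1.31
turn_right(128.1°): centre at ρ to the right, rotate −128.1° → (10.1253, 6.2190, -34.3000° ≡ 325.7000°)
turn_left(124.6°): centre at ρ to the left, rotate +124.6° → (12.1735, 7.3081, 450.3000° ≡ 90.3000°)
turn_right(133.3°): centre at ρ to the right, rotate −133.3° → (14.3769, 8.2730, -43.0000° ≡ 317.0000°)

(14.3769, 8.2730, 317.0000°)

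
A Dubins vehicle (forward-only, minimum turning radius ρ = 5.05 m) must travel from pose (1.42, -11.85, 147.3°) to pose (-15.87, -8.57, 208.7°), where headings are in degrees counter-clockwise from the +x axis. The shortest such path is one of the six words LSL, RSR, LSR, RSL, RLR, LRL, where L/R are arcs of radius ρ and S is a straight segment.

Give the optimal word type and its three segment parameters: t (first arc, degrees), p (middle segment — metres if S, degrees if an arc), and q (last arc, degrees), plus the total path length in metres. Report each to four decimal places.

LSL: t = 18.3714°, p = 12.5263 m, q = 43.0286°, L = 17.9381 m

Let ψ = atan2(Δy, Δx) = atan2(3.28, -17.29) = 169.2583° be the start→goal bearing.
Normalize: d = |goal − start| / ρ = 17.598366/5.05 = 3.484825, α = (θ_start − ψ) mod 360° = 338.0417° = 5.899940 rad, β = (θ_goal − ψ) mod 360° = 39.4417° = 0.688387 rad.
Common terms: sin α = -0.373932, cos α = 0.927456, sin β = 0.635292, cos β = 0.772272, cos(α−β) = 0.478692, d² = 12.144005. Work in radians in the unit-radius frame; every candidate has L = ρ·(t + p + q).
LSL: p² = 2 + d² − 2cos(α−β) + 2d(sin α − sin β) = 6.152680; p = √p² = 2.480460; φ = atan2(cos β − cos α, d + sin α − sin β) = -0.062603 rad; t = (φ − α) mod 2π = 0.320642 rad, q = (β − φ) mod 2π = 0.750990 rad → L = 5.05·(0.320642 + 2.480460 + 0.750990) = 5.05·3.552092 = 17.938063 m
RSR: p² = 2 + d² − 2cos(α−β) + 2d(sin β − sin α) = 20.220564; p = √p² = 4.496728; φ = atan2(cos α − cos β, d − sin α + sin β) = 0.034517 rad; t = (α − φ) mod 2π = 5.865423 rad, q = (φ − β) mod 2π = 5.629316 rad → L = 5.05·(5.865423 + 4.496728 + 5.629316) = 5.05·15.991467 = 80.756906 m
LSR: p² = d² − 2 + 2cos(α−β) + 2d(sin α + sin β) = 12.922975; p = √p² = 3.594854; φ = atan2(−cos α − cos β, d + sin α + sin β) − atan2(−2, p) = 0.081761 rad; t = (φ − α) mod 2π = 0.465006 rad, q = (φ − β) mod 2π = 5.676559 rad → L = 5.05·(0.465006 + 3.594854 + 5.676559) = 5.05·9.736420 = 49.168919 m
RSL: p² = d² − 2 + 2cos(α−β) − 2d(sin α + sin β) = 9.279803; p = √p² = 3.046277; φ = atan2(cos α + cos β, d − sin α − sin β) − atan2(2, p) = -0.095711 rad; t = (α − φ) mod 2π = 5.995651 rad, q = (β − φ) mod 2π = 0.784098 rad → L = 5.05·(5.995651 + 3.046277 + 0.784098) = 5.05·9.826026 = 49.621433 m
RLR: c = (6 − d² + 2cos(α−β) + 2d(sin α − sin β))/8 = -1.527570, |c| > 1 → infeasible
LRL: c = (6 − d² + 2cos(α−β) − 2d(sin α − sin β))/8 = 0.230915; p = 2π − arccos c = 4.945407 rad; φ = atan2(cos β − cos α, d + sin α − sin β) = -0.062603 rad; t = (φ − α + p/2) mod 2π = 2.793345 rad, q = (β − α − t + p) mod 2π = 3.223694 rad → L = 5.05·(2.793345 + 4.945407 + 3.223694) = 5.05·10.962446 = 55.360353 m
Shortest: LSL with L = 17.938063 m ≈ 17.9381 m
Convert LSL to answer units (arcs ×180/π): t = 0.320642·180/π = 18.3714°, p = ρ·p = 5.05·2.480460 = 12.5263 m, q = 0.750990·180/π = 43.0286°, L = 17.9381 m.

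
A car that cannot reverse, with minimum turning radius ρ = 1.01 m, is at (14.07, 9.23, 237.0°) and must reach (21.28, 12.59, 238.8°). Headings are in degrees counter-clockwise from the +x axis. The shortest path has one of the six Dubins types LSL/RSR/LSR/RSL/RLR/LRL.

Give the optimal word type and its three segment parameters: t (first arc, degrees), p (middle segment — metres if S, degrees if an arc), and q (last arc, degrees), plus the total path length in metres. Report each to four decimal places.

Let ψ = atan2(Δy, Δx) = atan2(3.36, 7.21) = 24.9864° be the start→goal bearing.
Normalize: d = |goal − start| / ρ = 7.954477/1.01 = 7.875720, α = (θ_start − ψ) mod 360° = 212.0136° = 3.700335 rad, β = (θ_goal − ψ) mod 360° = 213.8136° = 3.731751 rad.
Common terms: sin α = -0.530120, cos α = -0.847923, sin β = -0.556492, cos β = -0.830853, cos(α−β) = 0.999507, d² = 62.026958. Work in radians in the unit-radius frame; every candidate has L = ρ·(t + p + q).
LSL: p² = 2 + d² − 2cos(α−β) + 2d(sin α − sin β) = 62.443347; p = √p² = 7.902110; φ = atan2(cos β − cos α, d + sin α − sin β) = 0.002160 rad; t = (φ − α) mod 2π = 2.585011 rad, q = (β − φ) mod 2π = 3.729591 rad → L = 1.01·(2.585011 + 7.902110 + 3.729591) = 1.01·14.216712 = 14.358879 m
RSR: p² = 2 + d² − 2cos(α−β) + 2d(sin β − sin α) = 61.612543; p = √p² = 7.849366; φ = atan2(cos α − cos β, d − sin α + sin β) = -0.002175 rad; t = (α − φ) mod 2π = 3.702509 rad, q = (φ − β) mod 2π = 2.549260 rad → L = 1.01·(3.702509 + 7.849366 + 2.549260) = 1.01·14.101135 = 14.242147 m
LSR: p² = d² − 2 + 2cos(α−β) + 2d(sin α + sin β) = 44.910262; p = √p² = 6.701512; φ = atan2(−cos α − cos β, d + sin α + sin β) − atan2(−2, p) = 0.532437 rad; t = (φ − α) mod 2π = 3.115288 rad, q = (φ − β) mod 2π = 3.083872 rad → L = 1.01·(3.115288 + 6.701512 + 3.083872) = 1.01·12.900672 = 13.029678 m
RSL: p² = d² − 2 + 2cos(α−β) − 2d(sin α + sin β) = 79.141681; p = √p² = 8.896161; φ = atan2(cos α + cos β, d − sin α − sin β) − atan2(2, p) = -0.406308 rad; t = (α − φ) mod 2π = 4.106643 rad, q = (β − φ) mod 2π = 4.138059 rad → L = 1.01·(4.106643 + 8.896161 + 4.138059) = 1.01·17.140863 = 17.312272 m
RLR: c = (6 − d² + 2cos(α−β) + 2d(sin α − sin β))/8 = -6.701568, |c| > 1 → infeasible
LRL: c = (6 − d² + 2cos(α−β) − 2d(sin α − sin β))/8 = -6.805418, |c| > 1 → infeasible
Shortest: LSR with L = 13.029678 m ≈ 13.0297 m
Convert LSR to answer units (arcs ×180/π): t = 3.115288·180/π = 178.4928°, p = ρ·p = 1.01·6.701512 = 6.7685 m, q = 3.083872·180/π = 176.6928°, L = 13.0297 m.

LSR: t = 178.4928°, p = 6.7685 m, q = 176.6928°, L = 13.0297 m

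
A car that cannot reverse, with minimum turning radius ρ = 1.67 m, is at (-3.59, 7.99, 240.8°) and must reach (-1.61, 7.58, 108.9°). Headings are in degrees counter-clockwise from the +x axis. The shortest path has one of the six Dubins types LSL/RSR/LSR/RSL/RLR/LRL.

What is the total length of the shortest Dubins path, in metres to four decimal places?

8.5900 m

Let ψ = atan2(Δy, Δx) = atan2(-0.41, 1.98) = -11.6989° be the start→goal bearing.
Normalize: d = |goal − start| / ρ = 2.022004/1.67 = 1.210781, α = (θ_start − ψ) mod 360° = 252.4989° = 4.406938 rad, β = (θ_goal − ψ) mod 360° = 120.5989° = 2.104849 rad.
Common terms: sin α = -0.953711, cos α = -0.300723, sin β = 0.860751, cos β = -0.509025, cos(α−β) = -0.667833, d² = 1.465990. Work in radians in the unit-radius frame; every candidate has L = ρ·(t + p + q).
LSL: p² = 2 + d² − 2cos(α−β) + 2d(sin α − sin β) = 0.407822; p = √p² = 0.638609; φ = atan2(cos β − cos α, d + sin α − sin β) = -2.809332 rad; t = (φ − α) mod 2π = 5.350101 rad, q = (β − φ) mod 2π = 4.914181 rad → L = 1.67·(5.350101 + 0.638609 + 4.914181) = 1.67·10.902891 = 18.207827 m
RSR: p² = 2 + d² − 2cos(α−β) + 2d(sin β − sin α) = 9.195489; p = √p² = 3.032406; φ = atan2(cos α − cos β, d − sin α + sin β) = 0.068746 rad; t = (α − φ) mod 2π = 4.338192 rad, q = (φ − β) mod 2π = 4.247083 rad → L = 1.67·(4.338192 + 3.032406 + 4.247083) = 1.67·11.617681 = 19.401527 m
LSR: p² = d² − 2 + 2cos(α−β) + 2d(sin α + sin β) = -2.094783 < 0 → infeasible
RSL: p² = d² − 2 + 2cos(α−β) − 2d(sin α + sin β) = -1.644567 < 0 → infeasible
RLR: c = (6 − d² + 2cos(α−β) + 2d(sin α − sin β))/8 = -0.149436; p = 2π − arccos c = 4.562391 rad; φ = atan2(cos α − cos β, d − sin α + sin β) = 0.068746 rad; t = (α − φ + p/2) mod 2π = 0.336202 rad, q = (α − β − t + p) mod 2π = 0.245093 rad → L = 1.67·(0.336202 + 4.562391 + 0.245093) = 1.67·5.143686 = 8.589956 m
LRL: c = (6 − d² + 2cos(α−β) − 2d(sin α − sin β))/8 = 0.949022; p = 2π − arccos c = 5.962508 rad; φ = atan2(cos β − cos α, d + sin α − sin β) = -2.809332 rad; t = (φ − α + p/2) mod 2π = 2.048169 rad, q = (β − α − t + p) mod 2π = 1.612250 rad → L = 1.67·(2.048169 + 5.962508 + 1.612250) = 1.67·9.622928 = 16.070289 m
Shortest: RLR with L = 8.589956 m ≈ 8.5900 m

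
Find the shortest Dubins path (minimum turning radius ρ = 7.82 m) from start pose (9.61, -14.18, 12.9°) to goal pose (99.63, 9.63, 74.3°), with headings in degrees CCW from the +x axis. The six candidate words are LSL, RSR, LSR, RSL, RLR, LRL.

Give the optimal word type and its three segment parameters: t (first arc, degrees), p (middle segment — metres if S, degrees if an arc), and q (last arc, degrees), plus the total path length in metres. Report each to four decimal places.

Let ψ = atan2(Δy, Δx) = atan2(23.81, 90.02) = 14.8153° be the start→goal bearing.
Normalize: d = |goal − start| / ρ = 93.115608/7.82 = 11.907367, α = (θ_start − ψ) mod 360° = 358.0847° = 6.249757 rad, β = (θ_goal − ψ) mod 360° = 59.4847° = 1.038204 rad.
Common terms: sin α = -0.033422, cos α = 0.999441, sin β = 0.861494, cos β = 0.507768, cos(α−β) = 0.478692, d² = 141.785384. Work in radians in the unit-radius frame; every candidate has L = ρ·(t + p + q).
LSL: p² = 2 + d² − 2cos(α−β) + 2d(sin α − sin β) = 121.515825; p = √p² = 11.023422; φ = atan2(cos β − cos α, d + sin α − sin β) = -0.044617 rad; t = (φ − α) mod 2π = 6.271996 rad, q = (β − φ) mod 2π = 1.082822 rad → L = 7.82·(6.271996 + 11.023422 + 1.082822) = 7.82·18.378239 = 143.717830 m
RSR: p² = 2 + d² − 2cos(α−β) + 2d(sin β − sin α) = 164.140175; p = √p² = 12.811720; φ = atan2(cos α − cos β, d − sin α + sin β) = 0.038386 rad; t = (α − φ) mod 2π = 6.211371 rad, q = (φ − β) mod 2π = 5.283367 rad → L = 7.82·(6.211371 + 12.811720 + 5.283367) = 7.82·24.306459 = 190.076507 m
LSR: p² = d² − 2 + 2cos(α−β) + 2d(sin α + sin β) = 160.463081; p = √p² = 12.667402; φ = atan2(−cos α − cos β, d + sin α + sin β) − atan2(−2, p) = 0.038793 rad; t = (φ − α) mod 2π = 0.072221 rad, q = (φ − β) mod 2π = 5.283774 rad → L = 7.82·(0.072221 + 12.667402 + 5.283774) = 7.82·18.023398 = 140.942971 m
RSL: p² = d² − 2 + 2cos(α−β) − 2d(sin α + sin β) = 121.022454; p = √p² = 11.001021; φ = atan2(cos α + cos β, d − sin α − sin β) − atan2(2, p) = -0.044629 rad; t = (α − φ) mod 2π = 0.011201 rad, q = (β − φ) mod 2π = 1.082833 rad → L = 7.82·(0.011201 + 11.001021 + 1.082833) = 7.82·12.095054 = 94.583325 m
RLR: c = (6 − d² + 2cos(α−β) + 2d(sin α − sin β))/8 = -19.517522, |c| > 1 → infeasible
LRL: c = (6 − d² + 2cos(α−β) − 2d(sin α − sin β))/8 = -14.189478, |c| > 1 → infeasible
Shortest: RSL with L = 94.583325 m ≈ 94.5833 m
Convert RSL to answer units (arcs ×180/π): t = 0.011201·180/π = 0.6418°, p = ρ·p = 7.82·11.001021 = 86.0280 m, q = 1.082833·180/π = 62.0418°, L = 94.5833 m.

RSL: t = 0.6418°, p = 86.0280 m, q = 62.0418°, L = 94.5833 m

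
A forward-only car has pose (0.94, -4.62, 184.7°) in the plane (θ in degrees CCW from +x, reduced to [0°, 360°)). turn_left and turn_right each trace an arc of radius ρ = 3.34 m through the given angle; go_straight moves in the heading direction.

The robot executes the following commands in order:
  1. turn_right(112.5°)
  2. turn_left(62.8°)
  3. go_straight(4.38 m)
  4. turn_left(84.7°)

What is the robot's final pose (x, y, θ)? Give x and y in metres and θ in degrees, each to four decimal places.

set_pose: (x, y, θ) = (0.9400, -4.6200, 184.7000°), ρ = 3.34
turn_right(112.5°): centre at ρ to the right, rotate −112.5° → (-2.5138, -0.2702, 72.2000°)
turn_left(62.8°): centre at ρ to the left, rotate +62.8° → (-3.3322, 3.1126, 135.0000°)
go_straight(4.38): x += 4.38·cos θ, y += 4.38·sin θ → (-6.4293, 6.2097, 135.0000°)
turn_left(84.7°): centre at ρ to the left, rotate +84.7° → (-10.9245, 6.4177, 219.7000°)

(-10.9245, 6.4177, 219.7000°)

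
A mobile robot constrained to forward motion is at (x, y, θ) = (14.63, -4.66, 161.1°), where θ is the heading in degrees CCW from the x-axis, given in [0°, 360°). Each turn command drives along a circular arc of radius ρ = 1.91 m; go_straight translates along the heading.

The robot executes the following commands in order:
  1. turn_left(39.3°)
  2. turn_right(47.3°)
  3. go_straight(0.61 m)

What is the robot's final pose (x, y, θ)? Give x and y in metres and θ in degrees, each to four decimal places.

(11.2716, -4.3140, 153.1000°)

set_pose: (x, y, θ) = (14.6300, -4.6600, 161.1000°), ρ = 1.91
turn_left(39.3°): centre at ρ to the left, rotate +39.3° → (13.3455, -4.6768, 200.4000°)
turn_right(47.3°): centre at ρ to the right, rotate −47.3° → (11.8156, -4.5899, 153.1000°)
go_straight(0.61): x += 0.61·cos θ, y += 0.61·sin θ → (11.2716, -4.3140, 153.1000°)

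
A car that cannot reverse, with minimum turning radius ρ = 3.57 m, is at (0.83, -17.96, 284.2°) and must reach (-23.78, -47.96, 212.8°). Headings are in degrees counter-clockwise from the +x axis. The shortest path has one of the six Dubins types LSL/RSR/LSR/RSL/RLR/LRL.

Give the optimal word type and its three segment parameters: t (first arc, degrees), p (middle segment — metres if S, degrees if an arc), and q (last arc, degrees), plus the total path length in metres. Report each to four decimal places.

RSR: t = 55.6642°, p = 34.8605 m, q = 15.7358°, L = 39.3094 m

Let ψ = atan2(Δy, Δx) = atan2(-30.00, -24.61) = -129.3632° be the start→goal bearing.
Normalize: d = |goal − start| / ρ = 38.802733/3.57 = 10.869113, α = (θ_start − ψ) mod 360° = 53.5632° = 0.934854 rad, β = (θ_goal − ψ) mod 360° = 342.1632° = 5.971874 rad.
Common terms: sin α = 0.804512, cos α = 0.593936, sin β = -0.306307, cos β = 0.951933, cos(α−β) = 0.318959, d² = 118.137616. Work in radians in the unit-radius frame; every candidate has L = ρ·(t + p + q).
LSL: p² = 2 + d² − 2cos(α−β) + 2d(sin α − sin β) = 143.646941; p = √p² = 11.985280; φ = atan2(cos β − cos α, d + sin α − sin β) = 0.029874 rad; t = (φ − α) mod 2π = 5.378206 rad, q = (β − φ) mod 2π = 5.942000 rad → L = 3.57·(5.378206 + 11.985280 + 5.942000) = 3.57·23.305486 = 83.200584 m
RSR: p² = 2 + d² − 2cos(α−β) + 2d(sin β − sin α) = 95.352453; p = √p² = 9.764858; φ = atan2(cos α − cos β, d − sin α + sin β) = -0.036670 rad; t = (α − φ) mod 2π = 0.971524 rad, q = (φ − β) mod 2π = 0.274641 rad → L = 3.57·(0.971524 + 9.764858 + 0.274641) = 3.57·11.011023 = 39.309353 m
LSR: p² = d² − 2 + 2cos(α−β) + 2d(sin α + sin β) = 127.605626; p = √p² = 11.296266; φ = atan2(−cos α − cos β, d + sin α + sin β) − atan2(−2, p) = 0.040070 rad; t = (φ − α) mod 2π = 5.388402 rad, q = (φ − β) mod 2π = 0.351382 rad → L = 3.57·(5.388402 + 11.296266 + 0.351382) = 3.57·17.036050 = 60.818698 m
RSL: p² = d² − 2 + 2cos(α−β) − 2d(sin α + sin β) = 105.945443; p = √p² = 10.292980; φ = atan2(cos α + cos β, d − sin α − sin β) − atan2(2, p) = -0.043947 rad; t = (α − φ) mod 2π = 0.978801 rad, q = (β − φ) mod 2π = 6.015821 rad → L = 3.57·(0.978801 + 10.292980 + 6.015821) = 3.57·17.287602 = 61.716739 m
RLR: c = (6 − d² + 2cos(α−β) + 2d(sin α − sin β))/8 = -10.919057, |c| > 1 → infeasible
LRL: c = (6 − d² + 2cos(α−β) − 2d(sin α − sin β))/8 = -16.955868, |c| > 1 → infeasible
Shortest: RSR with L = 39.309353 m ≈ 39.3094 m
Convert RSR to answer units (arcs ×180/π): t = 0.971524·180/π = 55.6642°, p = ρ·p = 3.57·9.764858 = 34.8605 m, q = 0.274641·180/π = 15.7358°, L = 39.3094 m.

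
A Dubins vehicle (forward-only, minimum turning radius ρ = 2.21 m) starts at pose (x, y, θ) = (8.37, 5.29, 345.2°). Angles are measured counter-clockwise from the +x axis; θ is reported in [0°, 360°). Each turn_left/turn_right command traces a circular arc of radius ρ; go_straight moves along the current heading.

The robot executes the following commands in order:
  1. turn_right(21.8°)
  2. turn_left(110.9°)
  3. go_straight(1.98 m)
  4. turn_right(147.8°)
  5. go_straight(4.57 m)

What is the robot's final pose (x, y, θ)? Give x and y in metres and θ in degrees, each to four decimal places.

set_pose: (x, y, θ) = (8.3700, 5.2900, 345.2000°), ρ = 2.21
turn_right(21.8°): centre at ρ to the right, rotate −21.8° → (9.1231, 4.9275, 323.4000°)
turn_left(110.9°): centre at ρ to the left, rotate +110.9° → (12.5683, 6.1037, 434.3000° ≡ 74.3000°)
go_straight(1.98): x += 1.98·cos θ, y += 1.98·sin θ → (13.1041, 8.0099, 74.3000°)
turn_right(147.8°): centre at ρ to the right, rotate −147.8° → (17.3507, 8.0395, -73.5000° ≡ 286.5000°)
go_straight(4.57): x += 4.57·cos θ, y += 4.57·sin θ → (18.6486, 3.6577, 286.5000°)

(18.6486, 3.6577, 286.5000°)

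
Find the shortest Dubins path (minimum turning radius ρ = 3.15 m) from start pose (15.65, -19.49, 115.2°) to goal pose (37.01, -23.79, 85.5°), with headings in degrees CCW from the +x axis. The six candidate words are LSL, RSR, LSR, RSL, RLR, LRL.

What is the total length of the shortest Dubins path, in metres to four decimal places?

Let ψ = atan2(Δy, Δx) = atan2(-4.30, 21.36) = -11.3821° be the start→goal bearing.
Normalize: d = |goal − start| / ρ = 21.788520/3.15 = 6.916990, α = (θ_start − ψ) mod 360° = 126.5821° = 2.209275 rad, β = (θ_goal − ψ) mod 360° = 96.8821° = 1.690912 rad.
Common terms: sin α = 0.803003, cos α = -0.595974, sin β = 0.992795, cos β = -0.119827, cos(α−β) = 0.868632, d² = 47.844757. Work in radians in the unit-radius frame; every candidate has L = ρ·(t + p + q).
LSL: p² = 2 + d² − 2cos(α−β) + 2d(sin α − sin β) = 45.481923; p = √p² = 6.744029; φ = atan2(cos β − cos α, d + sin α − sin β) = 0.070662 rad; t = (φ − α) mod 2π = 4.144572 rad, q = (β − φ) mod 2π = 1.620251 rad → L = 3.15·(4.144572 + 6.744029 + 1.620251) = 3.15·12.508851 = 39.402881 m
RSR: p² = 2 + d² − 2cos(α−β) + 2d(sin β − sin α) = 50.733064; p = √p² = 7.122715; φ = atan2(cos α − cos β, d − sin α + sin β) = -0.066899 rad; t = (α − φ) mod 2π = 2.276174 rad, q = (φ − β) mod 2π = 4.525374 rad → L = 3.15·(2.276174 + 7.122715 + 4.525374) = 3.15·13.924263 = 43.861428 m
LSR: p² = d² − 2 + 2cos(α−β) + 2d(sin α + sin β) = 72.425057; p = √p² = 8.510291; φ = atan2(−cos α − cos β, d + sin α + sin β) − atan2(−2, p) = 0.312792 rad; t = (φ − α) mod 2π = 4.386703 rad, q = (φ − β) mod 2π = 4.905065 rad → L = 3.15·(4.386703 + 8.510291 + 4.905065) = 3.15·17.802059 = 56.076486 m
RSL: p² = d² − 2 + 2cos(α−β) − 2d(sin α + sin β) = 22.738983; p = √p² = 4.768541; φ = atan2(cos α + cos β, d − sin α − sin β) − atan2(2, p) = -0.536004 rad; t = (α − φ) mod 2π = 2.745279 rad, q = (β − φ) mod 2π = 2.226916 rad → L = 3.15·(2.745279 + 4.768541 + 2.226916) = 3.15·9.740736 = 30.683318 m
RLR: c = (6 − d² + 2cos(α−β) + 2d(sin α − sin β))/8 = -5.341633, |c| > 1 → infeasible
LRL: c = (6 − d² + 2cos(α−β) − 2d(sin α − sin β))/8 = -4.685240, |c| > 1 → infeasible
Shortest: RSL with L = 30.683318 m ≈ 30.6833 m

30.6833 m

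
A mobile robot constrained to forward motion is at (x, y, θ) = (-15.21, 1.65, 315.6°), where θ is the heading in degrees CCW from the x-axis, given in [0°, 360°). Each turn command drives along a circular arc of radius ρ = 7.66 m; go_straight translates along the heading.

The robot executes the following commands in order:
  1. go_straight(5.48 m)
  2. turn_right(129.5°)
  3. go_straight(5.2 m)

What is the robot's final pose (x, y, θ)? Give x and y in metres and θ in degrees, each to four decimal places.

(-21.0107, -15.8262, 186.1000°)

set_pose: (x, y, θ) = (-15.2100, 1.6500, 315.6000°), ρ = 7.66
go_straight(5.48): x += 5.48·cos θ, y += 5.48·sin θ → (-11.2947, -2.1842, 315.6000°)
turn_right(129.5°): centre at ρ to the right, rotate −129.5° → (-15.8401, -15.2736, 186.1000°)
go_straight(5.2): x += 5.2·cos θ, y += 5.2·sin θ → (-21.0107, -15.8262, 186.1000°)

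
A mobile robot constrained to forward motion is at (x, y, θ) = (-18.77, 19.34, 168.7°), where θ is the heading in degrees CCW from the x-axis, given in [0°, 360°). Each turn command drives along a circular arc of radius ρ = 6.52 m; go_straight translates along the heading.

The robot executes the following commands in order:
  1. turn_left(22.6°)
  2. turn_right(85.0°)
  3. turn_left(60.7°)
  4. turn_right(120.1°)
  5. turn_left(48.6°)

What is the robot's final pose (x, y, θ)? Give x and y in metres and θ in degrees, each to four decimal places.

set_pose: (x, y, θ) = (-18.7700, 19.3400, 168.7000°), ρ = 6.52
turn_left(22.6°): centre at ρ to the left, rotate +22.6° → (-21.3251, 19.3400, 191.3000°)
turn_right(85.0°): centre at ρ to the right, rotate −85.0° → (-28.8606, 23.9037, 106.3000°)
turn_left(60.7°): centre at ρ to the left, rotate +60.7° → (-33.6519, 28.4266, 167.0000°)
turn_right(120.1°): centre at ρ to the right, rotate −120.1° → (-36.9459, 39.2344, 46.9000°)
turn_left(48.6°): centre at ρ to the left, rotate +48.6° → (-35.2165, 44.3143, 95.5000°)

(-35.2165, 44.3143, 95.5000°)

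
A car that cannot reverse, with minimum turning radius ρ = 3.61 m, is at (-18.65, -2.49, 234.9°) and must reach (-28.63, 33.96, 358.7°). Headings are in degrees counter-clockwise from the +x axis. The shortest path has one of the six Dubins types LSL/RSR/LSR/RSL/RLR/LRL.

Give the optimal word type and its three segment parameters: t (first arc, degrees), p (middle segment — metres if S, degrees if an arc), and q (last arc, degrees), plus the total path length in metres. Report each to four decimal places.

RSR: t = 131.8900°, p = 31.5757 m, q = 104.3100°, L = 46.4578 m

Let ψ = atan2(Δy, Δx) = atan2(36.45, -9.98) = 105.3123° be the start→goal bearing.
Normalize: d = |goal − start| / ρ = 37.791572/3.61 = 10.468579, α = (θ_start − ψ) mod 360° = 129.5877° = 2.261732 rad, β = (θ_goal − ψ) mod 360° = 253.3877° = 4.422450 rad.
Common terms: sin α = 0.770650, cos α = -0.637259, sin β = -0.958261, cos β = -0.285894, cos(α−β) = -0.556296, d² = 109.591156. Work in radians in the unit-radius frame; every candidate has L = ρ·(t + p + q).
LSL: p² = 2 + d² − 2cos(α−β) + 2d(sin α − sin β) = 148.902237; p = √p² = 12.202550; φ = atan2(cos β − cos α, d + sin α − sin β) = 0.028798 rad; t = (φ − α) mod 2π = 4.050252 rad, q = (β − φ) mod 2π = 4.393651 rad → L = 3.61·(4.050252 + 12.202550 + 4.393651) = 3.61·20.646453 = 74.533697 m
RSR: p² = 2 + d² − 2cos(α−β) + 2d(sin β − sin α) = 76.505257; p = √p² = 8.746728; φ = atan2(cos α − cos β, d − sin α + sin β) = -0.040182 rad; t = (α − φ) mod 2π = 2.301914 rad, q = (φ − β) mod 2π = 1.820554 rad → L = 3.61·(2.301914 + 8.746728 + 1.820554) = 3.61·12.869196 = 46.457798 m
LSR: p² = d² − 2 + 2cos(α−β) + 2d(sin α + sin β) = 102.550519; p = √p² = 10.126723; φ = atan2(−cos α − cos β, d + sin α + sin β) − atan2(−2, p) = 0.284540 rad; t = (φ − α) mod 2π = 4.305993 rad, q = (φ − β) mod 2π = 2.145276 rad → L = 3.61·(4.305993 + 10.126723 + 2.145276) = 3.61·16.577992 = 59.846551 m
RSL: p² = d² − 2 + 2cos(α−β) − 2d(sin α + sin β) = 110.406610; p = √p² = 10.507455; φ = atan2(cos α + cos β, d − sin α − sin β) − atan2(2, p) = -0.274506 rad; t = (α − φ) mod 2π = 2.536238 rad, q = (β − φ) mod 2π = 4.696956 rad → L = 3.61·(2.536238 + 10.507455 + 4.696956) = 3.61·17.740649 = 64.043742 m
RLR: c = (6 − d² + 2cos(α−β) + 2d(sin α − sin β))/8 = -8.563157, |c| > 1 → infeasible
LRL: c = (6 − d² + 2cos(α−β) − 2d(sin α − sin β))/8 = -17.612780, |c| > 1 → infeasible
Shortest: RSR with L = 46.457798 m ≈ 46.4578 m
Convert RSR to answer units (arcs ×180/π): t = 2.301914·180/π = 131.8900°, p = ρ·p = 3.61·8.746728 = 31.5757 m, q = 1.820554·180/π = 104.3100°, L = 46.4578 m.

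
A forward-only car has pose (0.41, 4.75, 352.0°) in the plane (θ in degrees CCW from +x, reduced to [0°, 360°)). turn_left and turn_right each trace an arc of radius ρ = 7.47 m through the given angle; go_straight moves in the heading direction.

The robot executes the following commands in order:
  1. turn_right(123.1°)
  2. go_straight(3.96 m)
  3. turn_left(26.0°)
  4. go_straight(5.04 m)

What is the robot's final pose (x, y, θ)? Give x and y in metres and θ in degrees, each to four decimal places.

(-0.4996, -18.3726, 254.9000°)

set_pose: (x, y, θ) = (0.4100, 4.7500, 352.0000°), ρ = 7.47
turn_right(123.1°): centre at ρ to the right, rotate −123.1° → (4.9995, -7.5579, 228.9000°)
go_straight(3.96): x += 3.96·cos θ, y += 3.96·sin θ → (2.3963, -10.5420, 228.9000°)
turn_left(26.0°): centre at ρ to the left, rotate +26.0° → (0.8133, -13.5066, 254.9000°)
go_straight(5.04): x += 5.04·cos θ, y += 5.04·sin θ → (-0.4996, -18.3726, 254.9000°)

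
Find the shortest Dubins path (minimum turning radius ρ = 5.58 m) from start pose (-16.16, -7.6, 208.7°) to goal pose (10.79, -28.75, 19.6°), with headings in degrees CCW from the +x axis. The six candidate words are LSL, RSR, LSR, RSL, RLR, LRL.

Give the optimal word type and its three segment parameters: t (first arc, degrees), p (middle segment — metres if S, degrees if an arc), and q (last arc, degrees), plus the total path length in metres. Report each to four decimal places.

Let ψ = atan2(Δy, Δx) = atan2(-21.15, 26.95) = -38.1243° be the start→goal bearing.
Normalize: d = |goal − start| / ρ = 34.258211/5.58 = 6.139464, α = (θ_start − ψ) mod 360° = 246.8243° = 4.307898 rad, β = (θ_goal − ψ) mod 360° = 57.7243° = 1.007480 rad.
Common terms: sin α = -0.919303, cos α = -0.393551, sin β = 0.845489, cos β = 0.533993, cos(α−β) = -0.987414, d² = 37.693022. Work in radians in the unit-radius frame; every candidate has L = ρ·(t + p + q).
LSL: p² = 2 + d² − 2cos(α−β) + 2d(sin α − sin β) = 19.998100; p = √p² = 4.471924; φ = atan2(cos β − cos α, d + sin α − sin β) = 0.208932 rad; t = (φ − α) mod 2π = 2.184220 rad, q = (β − φ) mod 2π = 0.798548 rad → L = 5.58·(2.184220 + 4.471924 + 0.798548) = 5.58·7.454691 = 41.597177 m
RSR: p² = 2 + d² − 2cos(α−β) + 2d(sin β − sin α) = 63.337598; p = √p² = 7.958492; φ = atan2(cos α − cos β, d − sin α + sin β) = -0.116813 rad; t = (α − φ) mod 2π = 4.424711 rad, q = (φ − β) mod 2π = 5.158892 rad → L = 5.58·(4.424711 + 7.958492 + 5.158892) = 5.58·17.542095 = 97.884891 m
LSR: p² = d² − 2 + 2cos(α−β) + 2d(sin α + sin β) = 32.811839; p = √p² = 5.728162; φ = atan2(−cos α − cos β, d + sin α + sin β) − atan2(−2, p) = 0.312770 rad; t = (φ − α) mod 2π = 2.288058 rad, q = (φ − β) mod 2π = 5.588475 rad → L = 5.58·(2.288058 + 5.728162 + 5.588475) = 5.58·13.604695 = 75.914196 m
RSL: p² = d² − 2 + 2cos(α−β) − 2d(sin α + sin β) = 34.624549; p = √p² = 5.884263; φ = atan2(cos α + cos β, d − sin α − sin β) − atan2(2, p) = -0.305040 rad; t = (α − φ) mod 2π = 4.612938 rad, q = (β − φ) mod 2π = 1.312520 rad → L = 5.58·(4.612938 + 5.884263 + 1.312520) = 5.58·11.809720 = 65.898239 m
RLR: c = (6 − d² + 2cos(α−β) + 2d(sin α − sin β))/8 = -6.917200, |c| > 1 → infeasible
LRL: c = (6 − d² + 2cos(α−β) − 2d(sin α − sin β))/8 = -1.499763, |c| > 1 → infeasible
Shortest: LSL with L = 41.597177 m ≈ 41.5972 m
Convert LSL to answer units (arcs ×180/π): t = 2.184220·180/π = 125.1466°, p = ρ·p = 5.58·4.471924 = 24.9533 m, q = 0.798548·180/π = 45.7534°, L = 41.5972 m.

LSL: t = 125.1466°, p = 24.9533 m, q = 45.7534°, L = 41.5972 m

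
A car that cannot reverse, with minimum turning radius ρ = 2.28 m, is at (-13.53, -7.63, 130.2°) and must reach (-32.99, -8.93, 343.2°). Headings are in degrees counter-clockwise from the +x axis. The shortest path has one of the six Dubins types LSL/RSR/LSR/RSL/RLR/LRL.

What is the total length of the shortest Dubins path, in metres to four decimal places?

Let ψ = atan2(Δy, Δx) = atan2(-1.30, -19.46) = -176.1781° be the start→goal bearing.
Normalize: d = |goal − start| / ρ = 19.503374/2.28 = 8.554111, α = (θ_start − ψ) mod 360° = 306.3781° = 5.347307 rad, β = (θ_goal − ψ) mod 360° = 159.3781° = 2.781673 rad.
Common terms: sin α = -0.805120, cos α = 0.593111, sin β = 0.352199, cos β = -0.935925, cos(α−β) = -0.838671, d² = 73.172822. Work in radians in the unit-radius frame; every candidate has L = ρ·(t + p + q).
LSL: p² = 2 + d² − 2cos(α−β) + 2d(sin α − sin β) = 57.050479; p = √p² = 7.553177; φ = atan2(cos β − cos α, d + sin α − sin β) = -0.203845 rad; t = (φ − α) mod 2π = 0.732034 rad, q = (β − φ) mod 2π = 2.985518 rad → L = 2.28·(0.732034 + 7.553177 + 2.985518) = 2.28·11.270728 = 25.697260 m
RSR: p² = 2 + d² − 2cos(α−β) + 2d(sin β − sin α) = 96.649848; p = √p² = 9.831065; φ = atan2(cos α − cos β, d − sin α + sin β) = 0.156165 rad; t = (α − φ) mod 2π = 5.191142 rad, q = (φ − β) mod 2π = 3.657678 rad → L = 2.28·(5.191142 + 9.831065 + 3.657678) = 2.28·18.679885 = 42.590137 m
LSR: p² = d² − 2 + 2cos(α−β) + 2d(sin α + sin β) = 61.746804; p = √p² = 7.857913; φ = atan2(−cos α − cos β, d + sin α + sin β) − atan2(−2, p) = 0.291520 rad; t = (φ − α) mod 2π = 1.227398 rad, q = (φ − β) mod 2π = 3.793032 rad → L = 2.28·(1.227398 + 7.857913 + 3.793032) = 2.28·12.878344 = 29.362625 m
RSL: p² = d² − 2 + 2cos(α−β) − 2d(sin α + sin β) = 77.244158; p = √p² = 8.788866; φ = atan2(cos α + cos β, d − sin α − sin β) − atan2(2, p) = -0.261793 rad; t = (α − φ) mod 2π = 5.609099 rad, q = (β − φ) mod 2π = 3.043465 rad → L = 2.28·(5.609099 + 8.788866 + 3.043465) = 2.28·17.441430 = 39.766461 m
RLR: c = (6 − d² + 2cos(α−β) + 2d(sin α − sin β))/8 = -11.081231, |c| > 1 → infeasible
LRL: c = (6 − d² + 2cos(α−β) − 2d(sin α − sin β))/8 = -6.131310, |c| > 1 → infeasible
Shortest: LSL with L = 25.697260 m ≈ 25.6973 m

25.6973 m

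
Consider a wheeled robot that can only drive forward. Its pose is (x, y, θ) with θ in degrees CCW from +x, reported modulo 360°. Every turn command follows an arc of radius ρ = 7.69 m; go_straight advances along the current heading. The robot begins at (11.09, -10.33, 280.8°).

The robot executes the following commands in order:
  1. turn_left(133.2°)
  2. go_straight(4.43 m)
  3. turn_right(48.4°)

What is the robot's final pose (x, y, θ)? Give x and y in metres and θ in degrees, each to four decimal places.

set_pose: (x, y, θ) = (11.0900, -10.3300, 280.8000°), ρ = 7.69
turn_left(133.2°): centre at ρ to the left, rotate +133.2° → (24.8651, -13.4091, 414.0000° ≡ 54.0000°)
go_straight(4.43): x += 4.43·cos θ, y += 4.43·sin θ → (27.4690, -9.8252, 54.0000°)
turn_right(48.4°): centre at ρ to the right, rotate −48.4° → (32.9399, -6.6919, 5.6000°)

(32.9399, -6.6919, 5.6000°)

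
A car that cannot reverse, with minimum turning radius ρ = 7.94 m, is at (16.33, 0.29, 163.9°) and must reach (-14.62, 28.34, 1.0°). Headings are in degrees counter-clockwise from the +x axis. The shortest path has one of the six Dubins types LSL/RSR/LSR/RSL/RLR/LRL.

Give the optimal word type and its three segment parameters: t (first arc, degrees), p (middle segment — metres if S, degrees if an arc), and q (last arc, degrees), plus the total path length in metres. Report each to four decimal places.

Let ψ = atan2(Δy, Δx) = atan2(28.05, -30.95) = 137.8140° be the start→goal bearing.
Normalize: d = |goal − start| / ρ = 41.769666/7.94 = 5.260663, α = (θ_start − ψ) mod 360° = 26.0860° = 0.455287 rad, β = (θ_goal − ψ) mod 360° = 223.1860° = 3.895331 rad.
Common terms: sin α = 0.439720, cos α = 0.898135, sin β = -0.684369, cos β = -0.729135, cos(α−β) = -0.955793, d² = 27.674578. Work in radians in the unit-radius frame; every candidate has L = ρ·(t + p + q).
LSL: p² = 2 + d² − 2cos(α−β) + 2d(sin α − sin β) = 43.413077; p = √p² = 6.588860; φ = atan2(cos β − cos α, d + sin α − sin β) = -0.249555 rad; t = (φ − α) mod 2π = 5.578343 rad, q = (β − φ) mod 2π = 4.144886 rad → L = 7.94·(5.578343 + 6.588860 + 4.144886) = 7.94·16.312089 = 129.517989 m
RSR: p² = 2 + d² − 2cos(α−β) + 2d(sin β − sin α) = 19.759250; p = √p² = 4.445138; φ = atan2(cos α − cos β, d − sin α + sin β) = 0.374792 rad; t = (α − φ) mod 2π = 0.080495 rad, q = (φ − β) mod 2π = 2.762646 rad → L = 7.94·(0.080495 + 4.445138 + 2.762646) = 7.94·7.288279 = 57.868937 m
LSR: p² = d² − 2 + 2cos(α−β) + 2d(sin α + sin β) = 21.188958; p = √p² = 4.603147; φ = atan2(−cos α − cos β, d + sin α + sin β) − atan2(−2, p) = 0.376198 rad; t = (φ − α) mod 2π = 6.204096 rad, q = (φ − β) mod 2π = 2.764052 rad → L = 7.94·(6.204096 + 4.603147 + 2.764052) = 7.94·13.571295 = 107.756084 m
RSL: p² = d² − 2 + 2cos(α−β) − 2d(sin α + sin β) = 26.337025; p = √p² = 5.131961; φ = atan2(cos α + cos β, d − sin α − sin β) − atan2(2, p) = -0.340920 rad; t = (α − φ) mod 2π = 0.796208 rad, q = (β − φ) mod 2π = 4.236252 rad → L = 7.94·(0.796208 + 5.131961 + 4.236252) = 7.94·10.164420 = 80.705497 m
RLR: c = (6 − d² + 2cos(α−β) + 2d(sin α − sin β))/8 = -1.469906, |c| > 1 → infeasible
LRL: c = (6 − d² + 2cos(α−β) − 2d(sin α − sin β))/8 = -4.426635, |c| > 1 → infeasible
Shortest: RSR with L = 57.868937 m ≈ 57.8689 m
Convert RSR to answer units (arcs ×180/π): t = 0.080495·180/π = 4.6120°, p = ρ·p = 7.94·4.445138 = 35.2944 m, q = 2.762646·180/π = 158.2880°, L = 57.8689 m.

RSR: t = 4.6120°, p = 35.2944 m, q = 158.2880°, L = 57.8689 m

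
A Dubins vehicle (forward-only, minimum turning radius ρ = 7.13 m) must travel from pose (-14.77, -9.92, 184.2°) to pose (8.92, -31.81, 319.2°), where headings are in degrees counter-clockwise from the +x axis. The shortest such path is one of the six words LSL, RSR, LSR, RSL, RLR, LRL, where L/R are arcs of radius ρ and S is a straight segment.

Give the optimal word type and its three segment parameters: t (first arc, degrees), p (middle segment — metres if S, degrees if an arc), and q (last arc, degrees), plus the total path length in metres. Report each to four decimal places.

Let ψ = atan2(Δy, Δx) = atan2(-21.89, 23.69) = -42.7385° be the start→goal bearing.
Normalize: d = |goal − start| / ρ = 32.255049/7.13 = 4.523850, α = (θ_start − ψ) mod 360° = 226.9385° = 3.960824 rad, β = (θ_goal − ψ) mod 360° = 1.9385° = 0.033833 rad.
Common terms: sin α = -0.730621, cos α = -0.682783, sin β = 0.033827, cos β = 0.999428, cos(α−β) = -0.707107, d² = 20.465217. Work in radians in the unit-radius frame; every candidate has L = ρ·(t + p + q).
LSL: p² = 2 + d² − 2cos(α−β) + 2d(sin α − sin β) = 16.962933; p = √p² = 4.118608; φ = atan2(cos β − cos α, d + sin α − sin β) = 0.420746 rad; t = (φ − α) mod 2π = 2.743107 rad, q = (β − φ) mod 2π = 5.896273 rad → L = 7.13·(2.743107 + 4.118608 + 5.896273) = 7.13·12.757988 = 90.964454 m
RSR: p² = 2 + d² − 2cos(α−β) + 2d(sin β − sin α) = 30.795929; p = √p² = 5.549408; φ = atan2(cos α − cos β, d − sin α + sin β) = -0.307979 rad; t = (α − φ) mod 2π = 4.268803 rad, q = (φ − β) mod 2π = 5.941373 rad → L = 7.13·(4.268803 + 5.549408 + 5.941373) = 7.13·15.759584 = 112.365834 m
LSR: p² = d² − 2 + 2cos(α−β) + 2d(sin α + sin β) = 10.746617; p = √p² = 3.278203; φ = atan2(−cos α − cos β, d + sin α + sin β) − atan2(−2, p) = 0.465255 rad; t = (φ − α) mod 2π = 2.787617 rad, q = (φ − β) mod 2π = 0.431422 rad → L = 7.13·(2.787617 + 3.278203 + 0.431422) = 7.13·6.497242 = 46.325334 m
RSL: p² = d² − 2 + 2cos(α−β) − 2d(sin α + sin β) = 23.355390; p = √p² = 4.832742; φ = atan2(cos α + cos β, d − sin α − sin β) − atan2(2, p) = -0.331805 rad; t = (α − φ) mod 2π = 4.292629 rad, q = (β − φ) mod 2π = 0.365639 rad → L = 7.13·(4.292629 + 4.832742 + 0.365639) = 7.13·9.491009 = 67.670897 m
RLR: c = (6 − d² + 2cos(α−β) + 2d(sin α − sin β))/8 = -2.849491, |c| > 1 → infeasible
LRL: c = (6 − d² + 2cos(α−β) − 2d(sin α − sin β))/8 = -1.120367, |c| > 1 → infeasible
Shortest: LSR with L = 46.325334 m ≈ 46.3253 m
Convert LSR to answer units (arcs ×180/π): t = 2.787617·180/π = 159.7187°, p = ρ·p = 7.13·3.278203 = 23.3736 m, q = 0.431422·180/π = 24.7187°, L = 46.3253 m.

LSR: t = 159.7187°, p = 23.3736 m, q = 24.7187°, L = 46.3253 m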